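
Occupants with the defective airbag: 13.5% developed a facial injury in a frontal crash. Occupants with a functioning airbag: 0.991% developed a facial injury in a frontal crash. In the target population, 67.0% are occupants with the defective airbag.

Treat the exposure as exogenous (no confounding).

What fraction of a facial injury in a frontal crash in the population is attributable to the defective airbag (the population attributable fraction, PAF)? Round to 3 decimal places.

PAF ≈ 0.894

p₁ = 0.135, p₀ = 0.00991.
Overall risk P(Y=1) = π·p₁ + (1−π)·p₀ = 0.67×0.135 + 0.33×0.00991 = 0.09372.
Under exogeneity, PAF = [P(Y=1) − p₀] / P(Y=1).
PAF = (0.09372 − 0.00991) / 0.09372 ≈ 0.8943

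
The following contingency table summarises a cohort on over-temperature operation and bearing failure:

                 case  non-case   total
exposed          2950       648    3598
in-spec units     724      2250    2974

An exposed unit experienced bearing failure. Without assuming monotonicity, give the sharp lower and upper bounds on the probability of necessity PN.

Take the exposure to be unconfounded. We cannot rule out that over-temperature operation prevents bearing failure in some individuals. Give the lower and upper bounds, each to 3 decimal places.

p₁ = P(outcome | exposed) = 2950/3598 = 0.8199
p₀ = P(outcome | unexposed) = 724/2974 = 0.24344
Under exogeneity alone the bounds on PN are max{0,(p₁−p₀)/p₁} ≤ PN ≤ min{1,(1−p₀)/p₁}.
  lower = (p₁ − p₀)/p₁ = 0.57646 / 0.8199 ≈ 0.7031
  upper = min{1, (1 − p₀)/p₁} = 0.75656 / 0.8199 ≈ 0.9227

0.703 ≤ PN ≤ 0.923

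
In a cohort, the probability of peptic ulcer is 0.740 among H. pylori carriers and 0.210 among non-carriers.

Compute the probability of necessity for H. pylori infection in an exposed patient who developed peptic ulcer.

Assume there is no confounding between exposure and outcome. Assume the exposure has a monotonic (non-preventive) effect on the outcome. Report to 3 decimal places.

Let p₁ = 0.74, p₀ = 0.21.
Under exogeneity and monotonicity, PN = (p₁ − p₀) / p₁.
PN = (0.74 − 0.21) / 0.74 = 0.53 / 0.74 ≈ 0.7162

PN ≈ 0.716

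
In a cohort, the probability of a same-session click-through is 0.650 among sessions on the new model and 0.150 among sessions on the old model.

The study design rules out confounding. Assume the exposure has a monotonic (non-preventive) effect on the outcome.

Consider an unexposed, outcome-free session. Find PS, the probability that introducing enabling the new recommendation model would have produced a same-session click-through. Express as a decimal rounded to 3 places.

PS ≈ 0.588

Let p₁ = 0.65, p₀ = 0.15.
Under exogeneity and monotonicity, PS = (p₁ − p₀) / (1 − p₀).
PS = (0.65 − 0.15) / (1 − 0.15) = 0.5 / 0.85 ≈ 0.5882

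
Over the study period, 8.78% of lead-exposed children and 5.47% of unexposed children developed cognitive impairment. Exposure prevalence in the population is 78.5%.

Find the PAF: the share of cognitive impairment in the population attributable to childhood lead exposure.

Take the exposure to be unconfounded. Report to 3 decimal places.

PAF ≈ 0.322

p₁ = 0.0878, p₀ = 0.0547.
Overall risk P(Y=1) = π·p₁ + (1−π)·p₀ = 0.785×0.0878 + 0.215×0.0547 = 0.080683.
Under exogeneity, PAF = [P(Y=1) − p₀] / P(Y=1).
PAF = (0.080683 − 0.0547) / 0.080683 ≈ 0.3220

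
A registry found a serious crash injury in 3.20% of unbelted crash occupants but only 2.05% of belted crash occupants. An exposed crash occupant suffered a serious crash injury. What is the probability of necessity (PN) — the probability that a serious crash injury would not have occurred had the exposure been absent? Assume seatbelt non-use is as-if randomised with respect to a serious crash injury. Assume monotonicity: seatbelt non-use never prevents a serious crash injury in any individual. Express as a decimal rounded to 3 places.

PN ≈ 0.359

p₁ = 0.032, p₀ = 0.0205.
Under exogeneity and monotonicity, PN = (p₁ − p₀) / p₁.
PN = (0.032 − 0.0205) / 0.032 = 0.0115 / 0.032 ≈ 0.3594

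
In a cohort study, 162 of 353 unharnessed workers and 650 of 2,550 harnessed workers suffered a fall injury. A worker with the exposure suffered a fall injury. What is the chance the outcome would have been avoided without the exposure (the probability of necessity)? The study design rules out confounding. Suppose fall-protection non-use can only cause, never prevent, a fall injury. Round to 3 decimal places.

PN ≈ 0.445

p₁ = P(outcome | exposed) = 162/353 = 0.45892
p₀ = P(outcome | unexposed) = 650/2550 = 0.2549
Under exogeneity and monotonicity, PN = (p₁ − p₀) / p₁.
PN = (0.45892 − 0.2549) / 0.45892 = 0.20402 / 0.45892 ≈ 0.4446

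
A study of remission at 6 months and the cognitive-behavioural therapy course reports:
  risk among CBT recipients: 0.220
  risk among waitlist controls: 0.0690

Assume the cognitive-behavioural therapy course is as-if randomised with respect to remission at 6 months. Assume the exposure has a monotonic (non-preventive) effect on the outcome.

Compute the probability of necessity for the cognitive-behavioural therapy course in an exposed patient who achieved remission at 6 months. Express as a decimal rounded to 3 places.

PN ≈ 0.686

Let p₁ = 0.22, p₀ = 0.069.
Under exogeneity and monotonicity, PN = (p₁ − p₀) / p₁.
PN = (0.22 − 0.069) / 0.22 = 0.151 / 0.22 ≈ 0.6864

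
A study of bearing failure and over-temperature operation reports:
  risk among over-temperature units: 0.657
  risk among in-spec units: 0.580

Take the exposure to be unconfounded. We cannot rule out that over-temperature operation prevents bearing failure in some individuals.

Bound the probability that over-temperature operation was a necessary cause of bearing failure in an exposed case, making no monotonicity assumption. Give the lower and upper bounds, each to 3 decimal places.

0.117 ≤ PN ≤ 0.639

Let p₁ = 0.657, p₀ = 0.58.
Under exogeneity alone the bounds on PN are max{0,(p₁−p₀)/p₁} ≤ PN ≤ min{1,(1−p₀)/p₁}.
  lower = (p₁ − p₀)/p₁ = 0.077 / 0.657 ≈ 0.1172
  upper = min{1, (1 − p₀)/p₁} = 0.42 / 0.657 ≈ 0.6393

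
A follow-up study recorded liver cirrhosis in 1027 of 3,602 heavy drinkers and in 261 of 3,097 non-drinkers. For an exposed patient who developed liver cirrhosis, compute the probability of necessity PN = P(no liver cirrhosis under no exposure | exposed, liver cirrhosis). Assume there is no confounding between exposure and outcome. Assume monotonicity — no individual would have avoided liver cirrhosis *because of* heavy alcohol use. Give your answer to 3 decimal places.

p₁ = P(outcome | exposed) = 1027/3602 = 0.28512
p₀ = P(outcome | unexposed) = 261/3097 = 0.084275
Under exogeneity and monotonicity, PN = (p₁ − p₀) / p₁.
PN = (0.28512 − 0.084275) / 0.28512 = 0.20084 / 0.28512 ≈ 0.7044

PN ≈ 0.704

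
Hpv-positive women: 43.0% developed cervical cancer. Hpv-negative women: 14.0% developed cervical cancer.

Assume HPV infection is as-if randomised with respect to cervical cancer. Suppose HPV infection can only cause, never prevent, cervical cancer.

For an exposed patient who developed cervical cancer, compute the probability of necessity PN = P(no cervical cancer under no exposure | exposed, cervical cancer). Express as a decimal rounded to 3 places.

p₁ = 0.43, p₀ = 0.14.
Under exogeneity and monotonicity, PN = (p₁ − p₀) / p₁.
PN = (0.43 − 0.14) / 0.43 = 0.29 / 0.43 ≈ 0.6744

PN ≈ 0.674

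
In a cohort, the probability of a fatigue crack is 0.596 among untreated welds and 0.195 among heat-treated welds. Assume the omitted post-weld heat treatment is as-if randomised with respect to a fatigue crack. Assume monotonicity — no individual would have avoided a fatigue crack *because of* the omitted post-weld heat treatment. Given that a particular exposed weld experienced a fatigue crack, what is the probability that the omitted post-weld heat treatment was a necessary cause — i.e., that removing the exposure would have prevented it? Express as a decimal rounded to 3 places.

PN ≈ 0.673

Let p₁ = 0.596, p₀ = 0.195.
Under exogeneity and monotonicity, PN = (p₁ − p₀) / p₁.
PN = (0.596 − 0.195) / 0.596 = 0.401 / 0.596 ≈ 0.6728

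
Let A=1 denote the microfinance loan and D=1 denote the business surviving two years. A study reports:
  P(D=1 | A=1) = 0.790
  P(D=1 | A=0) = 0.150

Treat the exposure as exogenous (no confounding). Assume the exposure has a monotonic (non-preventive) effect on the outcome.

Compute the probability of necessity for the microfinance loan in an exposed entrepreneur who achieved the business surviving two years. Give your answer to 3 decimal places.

PN ≈ 0.810

Let p₁ = 0.79, p₀ = 0.15.
Under exogeneity and monotonicity, PN = (p₁ − p₀) / p₁.
PN = (0.79 − 0.15) / 0.79 = 0.64 / 0.79 ≈ 0.8101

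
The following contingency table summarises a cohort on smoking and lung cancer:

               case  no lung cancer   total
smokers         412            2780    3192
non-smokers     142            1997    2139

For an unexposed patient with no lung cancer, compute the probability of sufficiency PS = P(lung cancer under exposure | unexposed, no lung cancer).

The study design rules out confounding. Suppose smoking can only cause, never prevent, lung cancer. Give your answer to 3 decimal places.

p₁ = P(outcome | exposed) = 412/3192 = 0.12907
p₀ = P(outcome | unexposed) = 142/2139 = 0.066386
Under exogeneity and monotonicity, PS = (p₁ − p₀)/(1 − p₀).
PS = (0.12907 − 0.066386) / 0.93361 ≈ 0.0671

PS ≈ 0.067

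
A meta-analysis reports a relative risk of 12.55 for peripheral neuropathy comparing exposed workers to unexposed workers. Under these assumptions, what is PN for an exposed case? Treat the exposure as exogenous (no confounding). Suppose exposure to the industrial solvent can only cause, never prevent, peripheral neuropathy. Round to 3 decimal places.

Under exogeneity and monotonicity, PN = (RR − 1) / RR = 1 − 1/RR.
PN = (12.55 − 1) / 12.55 = 11.55 / 12.55 ≈ 0.9203

PN ≈ 0.920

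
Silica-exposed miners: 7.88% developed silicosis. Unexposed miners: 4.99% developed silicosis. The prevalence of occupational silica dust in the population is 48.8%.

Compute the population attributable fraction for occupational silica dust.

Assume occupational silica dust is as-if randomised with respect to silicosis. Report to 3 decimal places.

p₁ = 0.0788, p₀ = 0.0499.
Overall risk P(Y=1) = π·p₁ + (1−π)·p₀ = 0.488×0.0788 + 0.512×0.0499 = 0.064003.
Under exogeneity, PAF = [P(Y=1) − p₀] / P(Y=1).
PAF = (0.064003 − 0.0499) / 0.064003 ≈ 0.2204

PAF ≈ 0.220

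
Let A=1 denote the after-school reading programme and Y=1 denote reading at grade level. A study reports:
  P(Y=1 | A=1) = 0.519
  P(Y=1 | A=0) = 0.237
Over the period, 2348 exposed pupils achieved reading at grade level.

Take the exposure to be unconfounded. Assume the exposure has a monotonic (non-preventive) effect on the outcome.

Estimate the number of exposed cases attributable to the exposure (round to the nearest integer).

about 1276 cases

Let p₁ = 0.519, p₀ = 0.237.
PN = (p₁ − p₀)/p₁ = (0.519 − 0.237) / 0.519 ≈ 0.54335.
Attributable cases ≈ PN × (exposed cases) = 0.54335 × 2348 ≈ 1275.79.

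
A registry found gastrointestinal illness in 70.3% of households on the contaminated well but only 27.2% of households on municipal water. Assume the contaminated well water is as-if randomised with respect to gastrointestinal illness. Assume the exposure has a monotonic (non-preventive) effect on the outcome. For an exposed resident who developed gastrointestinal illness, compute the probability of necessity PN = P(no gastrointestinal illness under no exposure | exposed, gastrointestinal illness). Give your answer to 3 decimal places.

PN ≈ 0.613

p₁ = 0.703, p₀ = 0.272.
Under exogeneity and monotonicity, PN = (p₁ − p₀) / p₁.
PN = (0.703 − 0.272) / 0.703 = 0.431 / 0.703 ≈ 0.6131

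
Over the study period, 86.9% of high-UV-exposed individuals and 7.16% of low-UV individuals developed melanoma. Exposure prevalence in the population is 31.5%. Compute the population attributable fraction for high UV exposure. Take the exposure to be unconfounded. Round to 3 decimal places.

PAF ≈ 0.778

p₁ = 0.869, p₀ = 0.0716.
Overall risk P(Y=1) = π·p₁ + (1−π)·p₀ = 0.315×0.869 + 0.685×0.0716 = 0.32278.
Under exogeneity, PAF = [P(Y=1) − p₀] / P(Y=1).
PAF = (0.32278 − 0.0716) / 0.32278 ≈ 0.7782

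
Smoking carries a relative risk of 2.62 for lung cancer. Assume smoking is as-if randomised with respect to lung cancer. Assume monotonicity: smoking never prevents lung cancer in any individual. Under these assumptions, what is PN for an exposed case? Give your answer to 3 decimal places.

Under exogeneity and monotonicity, PN = (RR − 1) / RR = 1 − 1/RR.
PN = (2.62 − 1) / 2.62 = 1.62 / 2.62 ≈ 0.6183

PN ≈ 0.618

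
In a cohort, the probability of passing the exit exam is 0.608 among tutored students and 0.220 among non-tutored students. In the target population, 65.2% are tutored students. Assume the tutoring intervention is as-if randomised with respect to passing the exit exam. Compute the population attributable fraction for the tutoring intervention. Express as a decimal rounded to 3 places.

PAF ≈ 0.535

Let p₁ = 0.608, p₀ = 0.22.
Overall risk P(Y=1) = π·p₁ + (1−π)·p₀ = 0.652×0.608 + 0.348×0.22 = 0.47298.
Under exogeneity, PAF = [P(Y=1) − p₀] / P(Y=1).
PAF = (0.47298 − 0.22) / 0.47298 ≈ 0.5349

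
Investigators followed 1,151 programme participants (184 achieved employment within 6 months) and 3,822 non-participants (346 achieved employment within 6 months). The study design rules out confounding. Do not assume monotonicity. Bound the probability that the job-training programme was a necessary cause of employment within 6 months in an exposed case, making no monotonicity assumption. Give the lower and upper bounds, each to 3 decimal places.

0.434 ≤ PN ≤ 1.000

p₁ = P(outcome | exposed) = 184/1151 = 0.15986
p₀ = P(outcome | unexposed) = 346/3822 = 0.090529
Under exogeneity alone the bounds on PN are max{0,(p₁−p₀)/p₁} ≤ PN ≤ min{1,(1−p₀)/p₁}.
  lower = (p₁ − p₀)/p₁ = 0.069332 / 0.15986 ≈ 0.4337
  upper = min{1, (1 − p₀)/p₁} = 0.90947 / 0.15986 ≈ 5.6891 → capped at 1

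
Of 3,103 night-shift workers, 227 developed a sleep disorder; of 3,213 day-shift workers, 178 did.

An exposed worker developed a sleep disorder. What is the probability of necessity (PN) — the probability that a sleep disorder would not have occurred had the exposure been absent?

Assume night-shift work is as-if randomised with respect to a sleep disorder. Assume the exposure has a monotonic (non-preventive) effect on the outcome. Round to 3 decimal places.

p₁ = P(outcome | exposed) = 227/3103 = 0.073155
p₀ = P(outcome | unexposed) = 178/3213 = 0.0554
Under exogeneity and monotonicity, PN = (p₁ − p₀) / p₁.
PN = (0.073155 − 0.0554) / 0.073155 = 0.017755 / 0.073155 ≈ 0.2427

PN ≈ 0.243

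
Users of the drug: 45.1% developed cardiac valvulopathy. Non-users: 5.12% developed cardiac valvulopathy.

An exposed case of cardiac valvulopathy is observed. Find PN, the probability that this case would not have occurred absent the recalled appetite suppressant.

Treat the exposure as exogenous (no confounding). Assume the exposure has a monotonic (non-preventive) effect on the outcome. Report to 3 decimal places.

p₁ = 0.451, p₀ = 0.0512.
Under exogeneity and monotonicity, PN = (p₁ − p₀) / p₁.
PN = (0.451 − 0.0512) / 0.451 = 0.3998 / 0.451 ≈ 0.8865

PN ≈ 0.886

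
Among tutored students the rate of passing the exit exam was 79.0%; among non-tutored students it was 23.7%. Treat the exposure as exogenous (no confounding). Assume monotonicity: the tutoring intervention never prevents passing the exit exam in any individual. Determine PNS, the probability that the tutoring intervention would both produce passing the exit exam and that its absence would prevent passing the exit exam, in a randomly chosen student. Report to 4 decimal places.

PNS ≈ 0.5530

p₁ = 0.79, p₀ = 0.237.
Under exogeneity and monotonicity, PNS = p₁ − p₀.
PNS = 0.79 − 0.237 = 0.553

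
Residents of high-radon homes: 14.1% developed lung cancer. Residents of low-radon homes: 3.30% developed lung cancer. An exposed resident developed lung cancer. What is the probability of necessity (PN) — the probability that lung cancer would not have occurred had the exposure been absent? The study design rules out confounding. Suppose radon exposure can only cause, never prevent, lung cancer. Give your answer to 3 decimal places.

PN ≈ 0.766

p₁ = 0.141, p₀ = 0.033.
Under exogeneity and monotonicity, PN = (p₁ − p₀) / p₁.
PN = (0.141 − 0.033) / 0.141 = 0.108 / 0.141 ≈ 0.7660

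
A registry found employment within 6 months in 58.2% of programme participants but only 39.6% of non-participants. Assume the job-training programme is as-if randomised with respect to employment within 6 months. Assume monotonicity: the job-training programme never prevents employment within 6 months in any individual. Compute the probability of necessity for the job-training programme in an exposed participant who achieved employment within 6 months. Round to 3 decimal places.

PN ≈ 0.320

p₁ = 0.582, p₀ = 0.396.
Under exogeneity and monotonicity, PN = (p₁ − p₀) / p₁.
PN = (0.582 − 0.396) / 0.582 = 0.186 / 0.582 ≈ 0.3196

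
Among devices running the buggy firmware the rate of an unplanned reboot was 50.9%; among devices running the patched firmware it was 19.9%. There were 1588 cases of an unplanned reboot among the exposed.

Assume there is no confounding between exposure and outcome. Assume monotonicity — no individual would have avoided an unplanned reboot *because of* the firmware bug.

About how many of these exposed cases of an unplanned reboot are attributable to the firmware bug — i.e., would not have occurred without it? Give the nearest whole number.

p₁ = 0.509, p₀ = 0.199.
PN = (p₁ − p₀)/p₁ = (0.509 − 0.199) / 0.509 ≈ 0.60904.
Attributable cases ≈ PN × (exposed cases) = 0.60904 × 1588 ≈ 967.15.

about 967 cases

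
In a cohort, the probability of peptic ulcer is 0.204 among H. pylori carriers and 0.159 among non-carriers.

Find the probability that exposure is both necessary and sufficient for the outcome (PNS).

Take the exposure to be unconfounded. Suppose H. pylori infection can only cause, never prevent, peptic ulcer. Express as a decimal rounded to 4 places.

Let p₁ = 0.204, p₀ = 0.159.
Under exogeneity and monotonicity, PNS = p₁ − p₀.
PNS = 0.204 − 0.159 = 0.045

PNS ≈ 0.0450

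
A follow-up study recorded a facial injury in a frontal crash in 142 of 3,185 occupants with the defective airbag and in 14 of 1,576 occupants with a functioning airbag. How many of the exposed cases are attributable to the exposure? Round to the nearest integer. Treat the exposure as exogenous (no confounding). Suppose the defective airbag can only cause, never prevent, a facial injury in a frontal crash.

about 114 cases

p₁ = P(outcome | exposed) = 142/3185 = 0.044584
p₀ = P(outcome | unexposed) = 14/1576 = 0.0088832
PN = (p₁ − p₀)/p₁ = (0.044584 − 0.0088832) / 0.044584 ≈ 0.80075.
Attributable cases ≈ PN × (exposed cases) = 0.80075 × 142 ≈ 113.71.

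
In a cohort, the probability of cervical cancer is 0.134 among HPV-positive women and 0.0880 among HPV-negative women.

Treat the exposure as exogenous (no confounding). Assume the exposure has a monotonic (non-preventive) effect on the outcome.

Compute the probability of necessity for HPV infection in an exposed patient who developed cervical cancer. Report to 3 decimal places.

PN ≈ 0.343

Let p₁ = 0.134, p₀ = 0.088.
Under exogeneity and monotonicity, PN = (p₁ − p₀) / p₁.
PN = (0.134 − 0.088) / 0.134 = 0.046 / 0.134 ≈ 0.3433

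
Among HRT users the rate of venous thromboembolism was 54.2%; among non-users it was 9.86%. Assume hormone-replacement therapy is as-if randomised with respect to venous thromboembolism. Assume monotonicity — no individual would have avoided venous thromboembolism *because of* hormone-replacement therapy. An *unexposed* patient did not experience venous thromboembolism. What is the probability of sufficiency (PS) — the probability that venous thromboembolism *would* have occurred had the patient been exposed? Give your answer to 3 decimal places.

PS ≈ 0.492

p₁ = 0.542, p₀ = 0.0986.
Under exogeneity and monotonicity, PS = (p₁ − p₀) / (1 − p₀).
PS = (0.542 − 0.0986) / (1 − 0.0986) = 0.4434 / 0.9014 ≈ 0.4919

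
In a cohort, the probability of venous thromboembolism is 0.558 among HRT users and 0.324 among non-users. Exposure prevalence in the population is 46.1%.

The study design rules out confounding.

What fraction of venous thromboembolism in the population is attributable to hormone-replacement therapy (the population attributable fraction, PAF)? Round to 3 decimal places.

Let p₁ = 0.558, p₀ = 0.324.
Overall risk P(Y=1) = π·p₁ + (1−π)·p₀ = 0.461×0.558 + 0.539×0.324 = 0.43187.
Under exogeneity, PAF = [P(Y=1) − p₀] / P(Y=1).
PAF = (0.43187 − 0.324) / 0.43187 ≈ 0.2498

PAF ≈ 0.250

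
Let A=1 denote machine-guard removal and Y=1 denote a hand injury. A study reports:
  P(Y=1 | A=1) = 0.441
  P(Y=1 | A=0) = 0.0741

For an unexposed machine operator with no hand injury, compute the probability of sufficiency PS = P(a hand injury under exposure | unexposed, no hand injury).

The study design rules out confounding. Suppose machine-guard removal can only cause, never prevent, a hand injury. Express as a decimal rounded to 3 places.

Let p₁ = 0.441, p₀ = 0.0741.
Under exogeneity and monotonicity, PS = (p₁ − p₀) / (1 − p₀).
PS = (0.441 − 0.0741) / (1 − 0.0741) = 0.3669 / 0.9259 ≈ 0.3963

PS ≈ 0.396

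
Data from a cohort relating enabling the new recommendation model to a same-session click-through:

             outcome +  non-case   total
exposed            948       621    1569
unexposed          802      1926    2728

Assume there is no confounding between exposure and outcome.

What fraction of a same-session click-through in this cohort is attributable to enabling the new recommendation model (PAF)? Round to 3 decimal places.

PAF ≈ 0.278

p₁ = P(outcome | exposed) = 948/1569 = 0.60421
p₀ = P(outcome | unexposed) = 802/2728 = 0.29399
Exposure prevalence π = 1569/4297 = 0.36514; overall risk P(Y=1) = 0.40726.
Under exogeneity, PAF = [P(Y=1) − p₀]/P(Y=1).
PAF = (0.40726 − 0.29399) / 0.40726 ≈ 0.2781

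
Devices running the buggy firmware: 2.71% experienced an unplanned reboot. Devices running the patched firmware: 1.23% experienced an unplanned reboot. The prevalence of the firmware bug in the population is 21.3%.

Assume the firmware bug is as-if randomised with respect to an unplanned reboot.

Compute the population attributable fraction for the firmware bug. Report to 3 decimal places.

PAF ≈ 0.204

p₁ = 0.0271, p₀ = 0.0123.
Overall risk P(Y=1) = π·p₁ + (1−π)·p₀ = 0.213×0.0271 + 0.787×0.0123 = 0.015452.
Under exogeneity, PAF = [P(Y=1) − p₀] / P(Y=1).
PAF = (0.015452 − 0.0123) / 0.015452 ≈ 0.2040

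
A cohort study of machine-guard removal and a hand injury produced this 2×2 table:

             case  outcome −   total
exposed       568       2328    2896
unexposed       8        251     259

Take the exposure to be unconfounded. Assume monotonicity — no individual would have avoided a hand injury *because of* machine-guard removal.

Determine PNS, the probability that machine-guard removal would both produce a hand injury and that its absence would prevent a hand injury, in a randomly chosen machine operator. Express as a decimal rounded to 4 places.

p₁ = P(outcome | exposed) = 568/2896 = 0.19613
p₀ = P(outcome | unexposed) = 8/259 = 0.030888
Under exogeneity and monotonicity, PNS = p₁ − p₀.
PNS = 0.19613 − 0.030888 = 0.16524

PNS ≈ 0.1652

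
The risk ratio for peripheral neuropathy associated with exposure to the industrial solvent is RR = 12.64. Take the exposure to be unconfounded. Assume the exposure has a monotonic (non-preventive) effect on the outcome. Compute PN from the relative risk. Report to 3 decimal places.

Under exogeneity and monotonicity, PN = (RR − 1) / RR = 1 − 1/RR.
PN = (12.64 − 1) / 12.64 = 11.64 / 12.64 ≈ 0.9209

PN ≈ 0.921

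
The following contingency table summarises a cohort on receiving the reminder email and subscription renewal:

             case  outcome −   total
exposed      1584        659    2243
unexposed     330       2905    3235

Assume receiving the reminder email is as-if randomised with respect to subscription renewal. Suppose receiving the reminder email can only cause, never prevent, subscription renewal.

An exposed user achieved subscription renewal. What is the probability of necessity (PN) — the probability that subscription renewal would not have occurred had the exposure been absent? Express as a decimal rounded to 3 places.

PN ≈ 0.856

p₁ = P(outcome | exposed) = 1584/2243 = 0.7062
p₀ = P(outcome | unexposed) = 330/3235 = 0.10201
Under exogeneity and monotonicity, PN = (p₁ − p₀)/p₁.
PN = (0.7062 − 0.10201) / 0.7062 ≈ 0.8556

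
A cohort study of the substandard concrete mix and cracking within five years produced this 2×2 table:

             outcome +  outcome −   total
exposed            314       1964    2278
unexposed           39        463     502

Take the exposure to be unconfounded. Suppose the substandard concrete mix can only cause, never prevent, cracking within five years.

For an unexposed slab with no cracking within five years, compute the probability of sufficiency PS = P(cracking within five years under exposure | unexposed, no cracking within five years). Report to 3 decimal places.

PS ≈ 0.065

p₁ = P(outcome | exposed) = 314/2278 = 0.13784
p₀ = P(outcome | unexposed) = 39/502 = 0.077689
Under exogeneity and monotonicity, PS = (p₁ − p₀)/(1 − p₀).
PS = (0.13784 − 0.077689) / 0.92231 ≈ 0.0652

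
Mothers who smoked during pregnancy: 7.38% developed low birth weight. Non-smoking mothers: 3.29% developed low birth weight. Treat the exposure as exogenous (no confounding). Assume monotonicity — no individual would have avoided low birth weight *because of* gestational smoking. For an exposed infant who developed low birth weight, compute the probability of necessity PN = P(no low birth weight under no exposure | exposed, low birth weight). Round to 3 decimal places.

PN ≈ 0.554

p₁ = 0.0738, p₀ = 0.0329.
Under exogeneity and monotonicity, PN = (p₁ − p₀) / p₁.
PN = (0.0738 − 0.0329) / 0.0738 = 0.0409 / 0.0738 ≈ 0.5542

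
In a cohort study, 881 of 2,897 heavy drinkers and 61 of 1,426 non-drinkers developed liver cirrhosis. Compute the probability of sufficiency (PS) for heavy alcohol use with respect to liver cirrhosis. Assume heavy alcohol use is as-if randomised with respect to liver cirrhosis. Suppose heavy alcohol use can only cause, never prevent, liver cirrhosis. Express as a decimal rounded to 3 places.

p₁ = P(outcome | exposed) = 881/2897 = 0.30411
p₀ = P(outcome | unexposed) = 61/1426 = 0.042777
Under exogeneity and monotonicity, PS = (p₁ − p₀) / (1 − p₀).
PS = (0.30411 − 0.042777) / (1 − 0.042777) = 0.26133 / 0.95722 ≈ 0.2730

PS ≈ 0.273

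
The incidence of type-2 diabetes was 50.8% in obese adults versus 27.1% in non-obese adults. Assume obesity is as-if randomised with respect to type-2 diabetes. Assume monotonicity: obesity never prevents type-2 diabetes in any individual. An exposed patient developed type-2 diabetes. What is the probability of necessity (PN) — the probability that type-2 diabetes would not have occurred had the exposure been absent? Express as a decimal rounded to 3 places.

PN ≈ 0.467

p₁ = 0.508, p₀ = 0.271.
Under exogeneity and monotonicity, PN = (p₁ − p₀) / p₁.
PN = (0.508 − 0.271) / 0.508 = 0.237 / 0.508 ≈ 0.4665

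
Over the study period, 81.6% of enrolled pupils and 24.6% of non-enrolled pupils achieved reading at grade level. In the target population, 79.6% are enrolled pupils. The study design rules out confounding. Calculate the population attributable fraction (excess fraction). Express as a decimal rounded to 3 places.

PAF ≈ 0.648

p₁ = 0.816, p₀ = 0.246.
Overall risk P(Y=1) = π·p₁ + (1−π)·p₀ = 0.796×0.816 + 0.204×0.246 = 0.69972.
Under exogeneity, PAF = [P(Y=1) − p₀] / P(Y=1).
PAF = (0.69972 − 0.246) / 0.69972 ≈ 0.6484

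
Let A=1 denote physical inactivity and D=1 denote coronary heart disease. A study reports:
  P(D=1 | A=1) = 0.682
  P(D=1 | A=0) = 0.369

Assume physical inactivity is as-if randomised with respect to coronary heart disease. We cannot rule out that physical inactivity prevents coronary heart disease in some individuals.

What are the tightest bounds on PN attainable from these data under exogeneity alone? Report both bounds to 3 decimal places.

Let p₁ = 0.682, p₀ = 0.369.
Under exogeneity alone the bounds on PN are max{0,(p₁−p₀)/p₁} ≤ PN ≤ min{1,(1−p₀)/p₁}.
  lower = (p₁ − p₀)/p₁ = 0.313 / 0.682 ≈ 0.4589
  upper = min{1, (1 − p₀)/p₁} = 0.631 / 0.682 ≈ 0.9252

0.459 ≤ PN ≤ 0.925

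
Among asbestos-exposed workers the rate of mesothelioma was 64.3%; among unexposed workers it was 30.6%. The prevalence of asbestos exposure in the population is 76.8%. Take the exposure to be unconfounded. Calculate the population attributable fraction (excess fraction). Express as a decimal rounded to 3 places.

PAF ≈ 0.458

p₁ = 0.643, p₀ = 0.306.
Overall risk P(Y=1) = π·p₁ + (1−π)·p₀ = 0.768×0.643 + 0.232×0.306 = 0.56482.
Under exogeneity, PAF = [P(Y=1) − p₀] / P(Y=1).
PAF = (0.56482 − 0.306) / 0.56482 ≈ 0.4582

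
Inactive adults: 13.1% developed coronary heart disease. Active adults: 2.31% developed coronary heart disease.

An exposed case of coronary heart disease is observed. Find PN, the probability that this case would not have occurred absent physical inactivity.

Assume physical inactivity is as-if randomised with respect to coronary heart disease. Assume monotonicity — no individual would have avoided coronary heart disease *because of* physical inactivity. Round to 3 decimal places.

PN ≈ 0.824

p₁ = 0.131, p₀ = 0.0231.
Under exogeneity and monotonicity, PN = (p₁ − p₀) / p₁.
PN = (0.131 − 0.0231) / 0.131 = 0.1079 / 0.131 ≈ 0.8237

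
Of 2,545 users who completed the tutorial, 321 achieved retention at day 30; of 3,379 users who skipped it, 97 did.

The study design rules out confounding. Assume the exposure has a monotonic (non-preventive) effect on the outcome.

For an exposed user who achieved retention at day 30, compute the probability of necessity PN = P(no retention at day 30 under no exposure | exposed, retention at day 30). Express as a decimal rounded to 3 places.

p₁ = P(outcome | exposed) = 321/2545 = 0.12613
p₀ = P(outcome | unexposed) = 97/3379 = 0.028707
Under exogeneity and monotonicity, PN = (p₁ − p₀) / p₁.
PN = (0.12613 − 0.028707) / 0.12613 = 0.097423 / 0.12613 ≈ 0.7724

PN ≈ 0.772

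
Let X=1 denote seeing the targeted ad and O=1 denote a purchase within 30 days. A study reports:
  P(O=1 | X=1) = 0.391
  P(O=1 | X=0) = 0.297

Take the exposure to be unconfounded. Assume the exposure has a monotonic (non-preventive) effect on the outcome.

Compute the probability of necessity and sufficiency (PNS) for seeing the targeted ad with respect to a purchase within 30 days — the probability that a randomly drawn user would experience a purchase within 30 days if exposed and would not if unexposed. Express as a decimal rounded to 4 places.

PNS ≈ 0.0940

Let p₁ = 0.391, p₀ = 0.297.
Under exogeneity and monotonicity, PNS = p₁ − p₀.
PNS = 0.391 − 0.297 = 0.094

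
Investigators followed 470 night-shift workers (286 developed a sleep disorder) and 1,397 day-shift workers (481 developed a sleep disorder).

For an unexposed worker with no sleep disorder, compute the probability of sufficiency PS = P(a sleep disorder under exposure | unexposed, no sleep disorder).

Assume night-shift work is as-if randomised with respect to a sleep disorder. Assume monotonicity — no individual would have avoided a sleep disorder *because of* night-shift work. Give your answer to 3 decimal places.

p₁ = P(outcome | exposed) = 286/470 = 0.60851
p₀ = P(outcome | unexposed) = 481/1397 = 0.34431
Under exogeneity and monotonicity, PS = (p₁ − p₀) / (1 − p₀).
PS = (0.60851 − 0.34431) / (1 − 0.34431) = 0.2642 / 0.65569 ≈ 0.4029

PS ≈ 0.403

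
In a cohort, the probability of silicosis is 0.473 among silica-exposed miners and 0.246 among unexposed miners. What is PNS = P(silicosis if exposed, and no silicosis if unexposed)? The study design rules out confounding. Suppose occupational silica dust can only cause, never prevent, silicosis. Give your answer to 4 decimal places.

Let p₁ = 0.473, p₀ = 0.246.
Under exogeneity and monotonicity, PNS = p₁ − p₀.
PNS = 0.473 − 0.246 = 0.227

PNS ≈ 0.2270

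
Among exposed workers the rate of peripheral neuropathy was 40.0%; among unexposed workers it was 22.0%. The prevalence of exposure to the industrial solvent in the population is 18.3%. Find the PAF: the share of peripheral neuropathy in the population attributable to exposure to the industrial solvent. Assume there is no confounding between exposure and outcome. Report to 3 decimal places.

p₁ = 0.4, p₀ = 0.22.
Overall risk P(Y=1) = π·p₁ + (1−π)·p₀ = 0.183×0.4 + 0.817×0.22 = 0.25294.
Under exogeneity, PAF = [P(Y=1) − p₀] / P(Y=1).
PAF = (0.25294 − 0.22) / 0.25294 ≈ 0.1302

PAF ≈ 0.130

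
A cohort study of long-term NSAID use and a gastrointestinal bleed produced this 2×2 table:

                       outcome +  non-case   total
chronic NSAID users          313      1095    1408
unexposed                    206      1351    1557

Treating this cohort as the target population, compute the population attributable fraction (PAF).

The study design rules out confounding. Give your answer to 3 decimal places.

PAF ≈ 0.244

p₁ = P(outcome | exposed) = 313/1408 = 0.2223
p₀ = P(outcome | unexposed) = 206/1557 = 0.13231
Exposure prevalence π = 1408/2965 = 0.47487; overall risk P(Y=1) = 0.17504.
Under exogeneity, PAF = [P(Y=1) − p₀]/P(Y=1).
PAF = (0.17504 − 0.13231) / 0.17504 ≈ 0.2441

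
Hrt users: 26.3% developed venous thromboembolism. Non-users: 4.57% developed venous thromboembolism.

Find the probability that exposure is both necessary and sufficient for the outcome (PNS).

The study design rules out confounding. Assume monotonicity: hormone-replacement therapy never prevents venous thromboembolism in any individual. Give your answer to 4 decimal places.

p₁ = 0.263, p₀ = 0.0457.
Under exogeneity and monotonicity, PNS = p₁ − p₀.
PNS = 0.263 − 0.0457 = 0.2173

PNS ≈ 0.2173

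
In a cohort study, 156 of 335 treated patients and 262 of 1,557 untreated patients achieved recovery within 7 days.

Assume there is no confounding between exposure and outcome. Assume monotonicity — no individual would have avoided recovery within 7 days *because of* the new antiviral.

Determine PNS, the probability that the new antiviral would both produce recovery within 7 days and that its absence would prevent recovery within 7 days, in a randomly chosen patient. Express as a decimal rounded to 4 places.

PNS ≈ 0.2974

p₁ = P(outcome | exposed) = 156/335 = 0.46567
p₀ = P(outcome | unexposed) = 262/1557 = 0.16827
Under exogeneity and monotonicity, PNS = p₁ − p₀.
PNS = 0.46567 − 0.16827 = 0.2974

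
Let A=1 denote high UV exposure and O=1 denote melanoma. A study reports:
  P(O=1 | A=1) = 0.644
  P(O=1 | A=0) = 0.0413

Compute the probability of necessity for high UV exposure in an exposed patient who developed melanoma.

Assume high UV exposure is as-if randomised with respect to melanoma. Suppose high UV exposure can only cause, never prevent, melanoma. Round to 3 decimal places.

PN ≈ 0.936

Let p₁ = 0.644, p₀ = 0.0413.
Under exogeneity and monotonicity, PN = (p₁ − p₀) / p₁.
PN = (0.644 − 0.0413) / 0.644 = 0.6027 / 0.644 ≈ 0.9359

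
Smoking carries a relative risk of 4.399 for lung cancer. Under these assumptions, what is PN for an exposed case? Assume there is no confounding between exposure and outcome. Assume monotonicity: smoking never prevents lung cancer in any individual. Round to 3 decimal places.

PN ≈ 0.773

Under exogeneity and monotonicity, PN = (RR − 1) / RR = 1 − 1/RR.
PN = (4.399 − 1) / 4.399 = 3.399 / 4.399 ≈ 0.7727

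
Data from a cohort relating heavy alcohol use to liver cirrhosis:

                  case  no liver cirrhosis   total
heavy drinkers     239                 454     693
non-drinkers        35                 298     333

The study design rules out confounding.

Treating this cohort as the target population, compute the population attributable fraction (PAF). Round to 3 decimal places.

p₁ = P(outcome | exposed) = 239/693 = 0.34488
p₀ = P(outcome | unexposed) = 35/333 = 0.10511
Exposure prevalence π = 693/1026 = 0.67544; overall risk P(Y=1) = 0.26706.
Under exogeneity, PAF = [P(Y=1) − p₀]/P(Y=1).
PAF = (0.26706 − 0.10511) / 0.26706 ≈ 0.6064

PAF ≈ 0.606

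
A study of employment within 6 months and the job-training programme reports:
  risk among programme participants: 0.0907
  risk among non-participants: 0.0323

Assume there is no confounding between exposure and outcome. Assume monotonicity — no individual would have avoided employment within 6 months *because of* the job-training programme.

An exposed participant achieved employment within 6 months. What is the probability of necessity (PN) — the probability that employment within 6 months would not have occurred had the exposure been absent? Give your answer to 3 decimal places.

PN ≈ 0.644

Let p₁ = 0.0907, p₀ = 0.0323.
Under exogeneity and monotonicity, PN = (p₁ − p₀) / p₁.
PN = (0.0907 − 0.0323) / 0.0907 = 0.0584 / 0.0907 ≈ 0.6439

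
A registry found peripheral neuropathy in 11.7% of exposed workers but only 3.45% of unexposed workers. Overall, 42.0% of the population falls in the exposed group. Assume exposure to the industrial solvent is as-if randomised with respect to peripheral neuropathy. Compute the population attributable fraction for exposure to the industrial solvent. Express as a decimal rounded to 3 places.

PAF ≈ 0.501

p₁ = 0.117, p₀ = 0.0345.
Overall risk P(Y=1) = π·p₁ + (1−π)·p₀ = 0.42×0.117 + 0.58×0.0345 = 0.06915.
Under exogeneity, PAF = [P(Y=1) − p₀] / P(Y=1).
PAF = (0.06915 − 0.0345) / 0.06915 ≈ 0.5011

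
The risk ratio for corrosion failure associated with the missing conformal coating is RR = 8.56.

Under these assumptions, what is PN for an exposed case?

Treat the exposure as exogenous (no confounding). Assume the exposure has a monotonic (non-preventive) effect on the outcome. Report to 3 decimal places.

Under exogeneity and monotonicity, PN = (RR − 1) / RR = 1 − 1/RR.
PN = (8.56 − 1) / 8.56 = 7.56 / 8.56 ≈ 0.8832

PN ≈ 0.883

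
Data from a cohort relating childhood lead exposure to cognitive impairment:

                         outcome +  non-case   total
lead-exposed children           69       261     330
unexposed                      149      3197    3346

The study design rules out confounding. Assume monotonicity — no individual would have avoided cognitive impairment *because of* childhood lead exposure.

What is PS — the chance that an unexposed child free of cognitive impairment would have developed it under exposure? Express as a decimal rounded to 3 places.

PS ≈ 0.172

p₁ = P(outcome | exposed) = 69/330 = 0.20909
p₀ = P(outcome | unexposed) = 149/3346 = 0.044531
Under exogeneity and monotonicity, PS = (p₁ − p₀)/(1 − p₀).
PS = (0.20909 − 0.044531) / 0.95547 ≈ 0.1722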